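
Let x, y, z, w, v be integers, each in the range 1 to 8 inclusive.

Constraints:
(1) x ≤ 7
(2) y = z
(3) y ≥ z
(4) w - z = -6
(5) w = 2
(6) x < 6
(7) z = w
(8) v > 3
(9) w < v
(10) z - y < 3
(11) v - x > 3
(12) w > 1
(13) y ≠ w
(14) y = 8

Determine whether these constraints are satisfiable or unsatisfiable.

Constraint 14 fixes y = 8 and constraint 5 fixes w = 2. Constraints 2 and 7 give y = z = w, so y = w. But 8 ≠ 2 — contradiction.

Unsatisfiable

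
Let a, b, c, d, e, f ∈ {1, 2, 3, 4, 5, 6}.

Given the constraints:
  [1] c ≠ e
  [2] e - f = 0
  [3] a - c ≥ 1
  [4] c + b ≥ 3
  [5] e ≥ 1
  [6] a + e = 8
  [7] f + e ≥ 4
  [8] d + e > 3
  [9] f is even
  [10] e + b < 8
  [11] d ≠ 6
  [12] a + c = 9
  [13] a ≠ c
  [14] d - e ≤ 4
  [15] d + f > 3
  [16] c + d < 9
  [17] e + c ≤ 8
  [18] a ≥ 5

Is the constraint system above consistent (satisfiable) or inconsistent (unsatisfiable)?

Setting (a, b, c, d, e, f) = (6, 3, 3, 4, 2, 2) satisfies everything: constraint 2: e - f = 0; constraint 3: a - c = 3; constraint 4: c + b = 6, and the others follow.

Satisfiable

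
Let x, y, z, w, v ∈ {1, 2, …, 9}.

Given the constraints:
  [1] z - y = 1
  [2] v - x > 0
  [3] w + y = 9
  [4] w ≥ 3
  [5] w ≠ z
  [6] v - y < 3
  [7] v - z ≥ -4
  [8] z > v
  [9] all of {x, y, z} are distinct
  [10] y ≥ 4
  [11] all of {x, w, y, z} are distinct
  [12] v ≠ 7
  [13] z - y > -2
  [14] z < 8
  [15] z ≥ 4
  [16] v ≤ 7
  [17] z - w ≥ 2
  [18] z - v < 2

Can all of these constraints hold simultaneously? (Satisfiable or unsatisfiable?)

Satisfiable

Setting (x, y, z, w, v) = (2, 5, 6, 4, 5) satisfies everything: constraint 1: z - y = 1; constraint 2: v - x = 3, and the others follow.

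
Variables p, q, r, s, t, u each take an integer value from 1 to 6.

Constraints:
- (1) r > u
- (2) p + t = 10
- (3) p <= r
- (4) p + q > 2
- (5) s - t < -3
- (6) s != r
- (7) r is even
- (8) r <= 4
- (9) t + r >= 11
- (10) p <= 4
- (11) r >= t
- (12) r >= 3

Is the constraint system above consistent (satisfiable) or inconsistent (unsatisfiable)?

Unsatisfiable

From constraint 10: p ≤ 4. From constraints 8 and 11: t ≤ r ≤ 4. Hence p + t ≤ 8. But constraint 2 requires p + t = 10, and 10 > 8. Contradiction.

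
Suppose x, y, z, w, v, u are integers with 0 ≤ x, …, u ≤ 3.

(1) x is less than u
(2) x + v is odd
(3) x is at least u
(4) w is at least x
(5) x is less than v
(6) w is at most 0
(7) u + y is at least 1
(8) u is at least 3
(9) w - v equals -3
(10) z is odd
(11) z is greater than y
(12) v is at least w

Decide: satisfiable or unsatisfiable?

From constraints 3 and 8: x ≥ u and u ≥ 3, so x ≥ 3. From constraints 4 and 6: x ≤ w and w ≤ 0, so x ≤ 0. But 0 < 3, so no value of x works.

Unsatisfiable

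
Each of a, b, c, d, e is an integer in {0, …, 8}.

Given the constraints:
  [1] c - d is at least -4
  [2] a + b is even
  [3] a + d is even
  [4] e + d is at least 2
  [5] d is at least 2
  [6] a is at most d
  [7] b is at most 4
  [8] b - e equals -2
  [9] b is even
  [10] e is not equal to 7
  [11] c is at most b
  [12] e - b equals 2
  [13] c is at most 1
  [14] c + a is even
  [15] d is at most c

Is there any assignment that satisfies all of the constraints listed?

Unsatisfiable

From constraint 5: d ≥ 2. From constraints 13 and 15: d ≤ c and c ≤ 1, so d ≤ 1. But 1 < 2, so no value of d works.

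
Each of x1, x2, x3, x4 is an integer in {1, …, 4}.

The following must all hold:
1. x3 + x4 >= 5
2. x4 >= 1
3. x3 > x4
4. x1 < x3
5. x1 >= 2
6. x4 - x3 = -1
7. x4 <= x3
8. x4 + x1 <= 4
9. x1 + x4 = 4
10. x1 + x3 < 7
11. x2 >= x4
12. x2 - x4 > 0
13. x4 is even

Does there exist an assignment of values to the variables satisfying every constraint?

Satisfiable

One satisfying assignment is x1 = 2, x2 = 4, x3 = 3, x4 = 2.
For the less obvious constraints — constraint 1: x3 + x4 = 5; constraint 6: x4 - x3 = -1; constraint 8: x4 + x1 = 4 — and the others hold by inspection.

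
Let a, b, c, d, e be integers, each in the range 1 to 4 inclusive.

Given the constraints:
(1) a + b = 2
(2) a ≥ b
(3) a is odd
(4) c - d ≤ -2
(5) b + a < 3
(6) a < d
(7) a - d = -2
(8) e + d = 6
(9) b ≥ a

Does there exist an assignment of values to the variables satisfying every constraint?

Satisfiable

The assignment a = 1, b = 1, c = 1, d = 3, e = 3 works:
  constraint 1 holds since a + b = 2.
  constraint 4 holds since c - d = -2.
The rest check out directly.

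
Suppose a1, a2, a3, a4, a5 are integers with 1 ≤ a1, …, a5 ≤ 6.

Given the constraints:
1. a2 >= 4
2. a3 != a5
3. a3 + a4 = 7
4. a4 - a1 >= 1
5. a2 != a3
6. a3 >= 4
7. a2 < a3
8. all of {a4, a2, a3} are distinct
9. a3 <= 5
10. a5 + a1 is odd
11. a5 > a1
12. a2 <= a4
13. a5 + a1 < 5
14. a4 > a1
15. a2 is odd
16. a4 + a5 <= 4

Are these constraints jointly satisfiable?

From constraint 6: a3 ≥ 4. From constraints 1 and 12: a4 ≥ a2 ≥ 4. Hence a3 + a4 ≥ 8. But constraint 3 requires a3 + a4 = 7, and 7 < 8. Contradiction.

Unsatisfiable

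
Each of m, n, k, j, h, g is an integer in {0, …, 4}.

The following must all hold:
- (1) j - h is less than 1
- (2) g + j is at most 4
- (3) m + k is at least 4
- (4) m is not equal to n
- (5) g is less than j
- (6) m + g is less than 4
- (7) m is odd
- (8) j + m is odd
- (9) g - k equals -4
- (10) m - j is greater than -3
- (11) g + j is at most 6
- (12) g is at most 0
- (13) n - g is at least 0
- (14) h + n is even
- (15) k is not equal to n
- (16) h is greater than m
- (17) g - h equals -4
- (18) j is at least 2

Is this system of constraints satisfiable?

Satisfiable

Try m = 3, n = 0, k = 4, j = 4, h = 4, g = 0.
Check constraint 1: j - h = 0; constraint 2: g + j = 4; constraint 3: m + k = 7. The remaining constraints are straightforward to verify.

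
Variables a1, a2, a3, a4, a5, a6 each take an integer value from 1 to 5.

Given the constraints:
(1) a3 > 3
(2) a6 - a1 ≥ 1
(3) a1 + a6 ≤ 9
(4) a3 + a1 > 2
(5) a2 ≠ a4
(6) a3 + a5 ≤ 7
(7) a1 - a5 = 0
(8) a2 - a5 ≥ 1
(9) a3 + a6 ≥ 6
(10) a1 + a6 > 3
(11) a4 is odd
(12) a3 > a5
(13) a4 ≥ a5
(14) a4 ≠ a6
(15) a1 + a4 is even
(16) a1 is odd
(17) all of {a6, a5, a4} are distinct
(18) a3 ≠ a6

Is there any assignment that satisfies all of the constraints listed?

Satisfiable

Setting (a1, a2, a3, a4, a5, a6) = (1, 4, 4, 3, 1, 5) satisfies everything: constraint 2: a6 - a1 = 4; constraint 3: a1 + a6 = 6; constraint 4: a3 + a1 = 5, and the others follow.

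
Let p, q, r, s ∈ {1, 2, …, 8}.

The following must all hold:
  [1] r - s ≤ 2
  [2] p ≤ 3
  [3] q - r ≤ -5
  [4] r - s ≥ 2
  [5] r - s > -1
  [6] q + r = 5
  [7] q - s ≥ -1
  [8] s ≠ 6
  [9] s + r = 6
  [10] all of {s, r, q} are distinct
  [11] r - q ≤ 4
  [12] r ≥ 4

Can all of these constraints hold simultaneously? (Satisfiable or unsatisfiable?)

Constraints 1, 3, and 7 give q − s ≥ -1, s − r ≥ -2, r − q ≥ 5.
Adding all 3 inequalities: the left sides telescope to 0, and the right sides sum to (-1) + (-2) + 5 = 2. So 0 ≥ 2, which is false.

Unsatisfiable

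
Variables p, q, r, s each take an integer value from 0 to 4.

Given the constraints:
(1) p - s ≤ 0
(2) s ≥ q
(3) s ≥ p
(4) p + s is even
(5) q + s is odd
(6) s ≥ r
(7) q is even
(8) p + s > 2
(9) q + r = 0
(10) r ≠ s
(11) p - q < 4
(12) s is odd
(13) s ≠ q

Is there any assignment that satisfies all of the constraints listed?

Satisfiable

Setting (p, q, r, s) = (1, 0, 0, 3) satisfies everything: constraint 1: p - s = -2; constraint 8: p + s = 4, and the others follow.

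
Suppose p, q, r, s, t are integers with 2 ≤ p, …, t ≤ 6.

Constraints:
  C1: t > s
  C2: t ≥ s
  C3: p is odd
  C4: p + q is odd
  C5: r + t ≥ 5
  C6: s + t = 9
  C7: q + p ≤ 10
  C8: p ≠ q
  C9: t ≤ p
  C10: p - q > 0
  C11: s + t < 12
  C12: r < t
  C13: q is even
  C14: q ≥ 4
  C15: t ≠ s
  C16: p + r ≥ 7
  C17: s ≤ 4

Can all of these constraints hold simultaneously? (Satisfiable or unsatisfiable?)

Try p = 5, q = 4, r = 2, s = 4, t = 5.
Check constraint 5: r + t = 7; constraint 6: s + t = 9; constraint 7: q + p = 9. The remaining constraints are straightforward to verify.

Satisfiable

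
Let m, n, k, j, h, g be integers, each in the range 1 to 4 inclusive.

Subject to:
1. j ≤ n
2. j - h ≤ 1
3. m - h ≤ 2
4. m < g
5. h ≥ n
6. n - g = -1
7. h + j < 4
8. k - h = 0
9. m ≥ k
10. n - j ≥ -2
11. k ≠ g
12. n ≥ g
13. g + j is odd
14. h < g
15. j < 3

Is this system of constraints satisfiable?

Unsatisfiable

Constraints 5, 12, and 14 give g ≤ n, n ≤ h, h < g. Chaining: g ≤ n ≤ h < g, which forces g < g — impossible.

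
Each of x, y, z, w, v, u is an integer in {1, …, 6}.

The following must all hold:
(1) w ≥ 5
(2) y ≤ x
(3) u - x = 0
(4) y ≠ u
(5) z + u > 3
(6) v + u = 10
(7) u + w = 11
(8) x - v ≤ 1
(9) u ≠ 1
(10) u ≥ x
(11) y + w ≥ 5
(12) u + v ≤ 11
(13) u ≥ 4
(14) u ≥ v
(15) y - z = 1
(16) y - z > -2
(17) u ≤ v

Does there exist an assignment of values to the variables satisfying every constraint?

Satisfiable

One satisfying assignment is x = 5, y = 2, z = 1, w = 6, v = 5, u = 5.
For the less obvious constraints — constraint 3: u - x = 0; constraint 5: z + u = 6 — and the others hold by inspection.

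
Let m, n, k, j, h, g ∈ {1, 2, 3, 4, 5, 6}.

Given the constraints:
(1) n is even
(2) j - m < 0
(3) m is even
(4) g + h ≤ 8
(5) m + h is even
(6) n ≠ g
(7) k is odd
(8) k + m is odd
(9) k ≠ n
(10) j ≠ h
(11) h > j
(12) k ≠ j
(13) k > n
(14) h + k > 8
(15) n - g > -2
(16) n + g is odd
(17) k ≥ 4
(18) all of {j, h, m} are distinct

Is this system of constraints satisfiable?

Satisfiable

Take m = 4, n = 2, k = 5, j = 2, h = 6, g = 1. Then constraint 2: j - m = -2; constraint 4: g + h = 7, and every other listed constraint is also met.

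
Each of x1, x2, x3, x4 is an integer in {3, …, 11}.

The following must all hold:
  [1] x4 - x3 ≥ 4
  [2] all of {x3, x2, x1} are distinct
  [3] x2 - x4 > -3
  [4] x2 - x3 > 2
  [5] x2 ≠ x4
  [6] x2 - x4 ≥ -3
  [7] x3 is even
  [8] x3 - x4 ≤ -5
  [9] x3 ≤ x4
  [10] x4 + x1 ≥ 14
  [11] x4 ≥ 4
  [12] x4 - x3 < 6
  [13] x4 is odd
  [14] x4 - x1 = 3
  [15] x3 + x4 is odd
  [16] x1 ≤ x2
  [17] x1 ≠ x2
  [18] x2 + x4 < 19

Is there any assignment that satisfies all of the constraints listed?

Setting (x1, x2, x3, x4) = (6, 7, 4, 9) satisfies everything: constraint 1: x4 - x3 = 5; constraint 3: x2 - x4 = -2, and the others follow.

Satisfiable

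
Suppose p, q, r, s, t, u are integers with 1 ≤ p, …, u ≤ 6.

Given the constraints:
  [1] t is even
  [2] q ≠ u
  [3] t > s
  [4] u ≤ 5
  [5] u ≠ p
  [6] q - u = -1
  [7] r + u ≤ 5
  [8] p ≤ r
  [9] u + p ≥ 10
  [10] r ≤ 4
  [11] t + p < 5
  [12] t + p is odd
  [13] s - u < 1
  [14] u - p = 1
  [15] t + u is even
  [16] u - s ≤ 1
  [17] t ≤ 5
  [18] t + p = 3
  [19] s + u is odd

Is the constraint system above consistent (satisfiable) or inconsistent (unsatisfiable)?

Unsatisfiable

From constraint 4: u ≤ 5. From constraints 8 and 10: p ≤ r ≤ 4. Hence u + p ≤ 9. But constraint 9 requires u + p ≥ 10, and 10 > 9. Contradiction.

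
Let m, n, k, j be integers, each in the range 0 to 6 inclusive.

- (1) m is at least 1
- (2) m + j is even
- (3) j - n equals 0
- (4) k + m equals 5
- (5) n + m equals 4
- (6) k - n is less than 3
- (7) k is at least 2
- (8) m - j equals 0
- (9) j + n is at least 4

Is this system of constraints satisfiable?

Satisfiable

One satisfying assignment is m = 2, n = 2, k = 3, j = 2.
For the less obvious constraints — constraint 3: j - n = 0; constraint 4: k + m = 5 — and the others hold by inspection.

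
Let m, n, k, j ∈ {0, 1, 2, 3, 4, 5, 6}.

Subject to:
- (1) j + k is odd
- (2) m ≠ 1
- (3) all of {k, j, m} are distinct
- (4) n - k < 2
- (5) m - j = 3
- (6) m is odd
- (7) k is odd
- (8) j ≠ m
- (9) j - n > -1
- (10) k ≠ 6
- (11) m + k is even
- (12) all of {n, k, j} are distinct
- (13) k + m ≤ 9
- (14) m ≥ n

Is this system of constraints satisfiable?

Satisfiable

Take m = 5, n = 0, k = 1, j = 2. Then constraint 4: n - k = -1; constraint 5: m - j = 3, and every other listed constraint is also met.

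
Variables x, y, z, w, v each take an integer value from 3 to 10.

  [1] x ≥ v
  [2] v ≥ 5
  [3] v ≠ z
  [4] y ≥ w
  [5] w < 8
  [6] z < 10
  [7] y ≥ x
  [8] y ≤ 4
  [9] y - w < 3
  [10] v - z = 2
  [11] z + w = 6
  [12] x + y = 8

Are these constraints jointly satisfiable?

From constraints 1 and 2: x ≥ v and v ≥ 5, so x ≥ 5. From constraints 7 and 8: x ≤ y and y ≤ 4, so x ≤ 4. But 4 < 5, so no value of x works.

Unsatisfiable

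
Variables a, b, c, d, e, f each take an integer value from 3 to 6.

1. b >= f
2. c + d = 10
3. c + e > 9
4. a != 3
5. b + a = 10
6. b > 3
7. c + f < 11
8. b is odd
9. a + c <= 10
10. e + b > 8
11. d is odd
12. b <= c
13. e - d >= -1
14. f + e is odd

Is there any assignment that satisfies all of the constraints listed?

Satisfiable

Try a = 5, b = 5, c = 5, d = 5, e = 6, f = 5.
Check constraint 2: c + d = 10; constraint 3: c + e = 11. The remaining constraints are straightforward to verify.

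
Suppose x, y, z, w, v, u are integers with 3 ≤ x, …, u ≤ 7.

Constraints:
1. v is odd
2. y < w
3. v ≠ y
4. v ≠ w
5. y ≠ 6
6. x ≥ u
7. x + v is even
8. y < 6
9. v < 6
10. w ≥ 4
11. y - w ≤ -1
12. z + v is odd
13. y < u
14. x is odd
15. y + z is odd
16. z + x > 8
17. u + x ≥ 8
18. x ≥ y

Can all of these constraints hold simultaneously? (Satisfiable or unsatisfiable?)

Take x = 5, y = 3, z = 4, w = 7, v = 5, u = 4. Then constraint 11: y - w = -4; constraint 16: z + x = 9, and every other listed constraint is also met.

Satisfiable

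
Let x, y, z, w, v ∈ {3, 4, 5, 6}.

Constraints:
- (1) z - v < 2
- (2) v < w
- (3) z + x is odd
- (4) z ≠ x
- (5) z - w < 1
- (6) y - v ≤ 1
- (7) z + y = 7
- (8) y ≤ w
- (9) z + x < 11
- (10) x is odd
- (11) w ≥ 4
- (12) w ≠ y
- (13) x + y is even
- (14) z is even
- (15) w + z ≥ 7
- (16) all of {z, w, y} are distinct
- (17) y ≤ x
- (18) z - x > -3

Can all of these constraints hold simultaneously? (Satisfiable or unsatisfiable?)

The assignment x = 5, y = 3, z = 4, w = 6, v = 4 works:
  constraint 1 holds since z - v = 0.
  constraint 5 holds since z - w = -2.
The rest check out directly.

Satisfiable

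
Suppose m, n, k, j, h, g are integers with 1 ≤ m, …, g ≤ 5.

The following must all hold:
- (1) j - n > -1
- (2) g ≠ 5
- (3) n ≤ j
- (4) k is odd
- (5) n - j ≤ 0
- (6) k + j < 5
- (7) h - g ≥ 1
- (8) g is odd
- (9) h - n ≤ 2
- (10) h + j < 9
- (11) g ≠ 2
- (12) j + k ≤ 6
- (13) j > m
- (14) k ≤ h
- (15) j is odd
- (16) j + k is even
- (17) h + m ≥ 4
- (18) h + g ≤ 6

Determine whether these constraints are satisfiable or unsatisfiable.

Satisfiable

Try m = 1, n = 2, k = 1, j = 3, h = 3, g = 1.
Check constraint 1: j - n = 1; constraint 5: n - j = -1. The remaining constraints are straightforward to verify.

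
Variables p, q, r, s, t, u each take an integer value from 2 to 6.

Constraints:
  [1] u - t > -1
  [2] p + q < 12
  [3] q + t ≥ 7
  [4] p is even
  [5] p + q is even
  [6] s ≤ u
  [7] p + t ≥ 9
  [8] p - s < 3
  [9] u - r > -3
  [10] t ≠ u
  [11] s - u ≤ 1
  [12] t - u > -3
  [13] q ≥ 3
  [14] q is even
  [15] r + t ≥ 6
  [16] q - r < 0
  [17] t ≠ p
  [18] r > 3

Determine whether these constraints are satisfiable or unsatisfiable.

Take p = 6, q = 4, r = 5, s = 5, t = 3, u = 5. Then constraint 1: u - t = 2; constraint 2: p + q = 10; constraint 3: q + t = 7, and every other listed constraint is also met.

Satisfiable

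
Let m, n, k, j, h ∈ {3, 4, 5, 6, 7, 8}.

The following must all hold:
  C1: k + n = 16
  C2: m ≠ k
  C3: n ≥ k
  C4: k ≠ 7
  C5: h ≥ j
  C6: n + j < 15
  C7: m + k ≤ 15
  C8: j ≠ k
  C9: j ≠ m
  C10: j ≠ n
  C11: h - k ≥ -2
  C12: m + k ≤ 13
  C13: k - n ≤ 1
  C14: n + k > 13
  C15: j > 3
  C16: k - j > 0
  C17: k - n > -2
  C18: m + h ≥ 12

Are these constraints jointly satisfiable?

Satisfiable

Take m = 5, n = 8, k = 8, j = 6, h = 7. Then constraint 1: k + n = 16; constraint 6: n + j = 14; constraint 7: m + k = 13, and every other listed constraint is also met.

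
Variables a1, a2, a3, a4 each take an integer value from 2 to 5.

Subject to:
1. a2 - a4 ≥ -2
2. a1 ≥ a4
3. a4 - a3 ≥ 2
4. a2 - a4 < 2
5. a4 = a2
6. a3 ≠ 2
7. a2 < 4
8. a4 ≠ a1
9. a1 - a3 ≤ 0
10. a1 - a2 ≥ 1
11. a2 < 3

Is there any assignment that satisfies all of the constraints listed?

Constraints 1, 3, 9, and 10 give a3 − a1 ≥ 0, a1 − a2 ≥ 1, a2 − a4 ≥ -2, a4 − a3 ≥ 2.
Adding all 4 inequalities: the left sides telescope to 0, and the right sides sum to 0 + 1 + (-2) + 2 = 1. So 0 ≥ 1, which is false.

Unsatisfiable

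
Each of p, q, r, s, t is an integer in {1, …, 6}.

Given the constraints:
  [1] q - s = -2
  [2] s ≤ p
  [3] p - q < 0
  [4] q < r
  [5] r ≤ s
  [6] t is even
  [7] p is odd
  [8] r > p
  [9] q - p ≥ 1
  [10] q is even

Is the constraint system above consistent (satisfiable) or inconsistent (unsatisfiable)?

Unsatisfiable

Constraints 2, 3, 4, and 5 give q < r, r ≤ s, s ≤ p, p < q. Chaining: q < r ≤ s ≤ p < q, which forces q < q — impossible.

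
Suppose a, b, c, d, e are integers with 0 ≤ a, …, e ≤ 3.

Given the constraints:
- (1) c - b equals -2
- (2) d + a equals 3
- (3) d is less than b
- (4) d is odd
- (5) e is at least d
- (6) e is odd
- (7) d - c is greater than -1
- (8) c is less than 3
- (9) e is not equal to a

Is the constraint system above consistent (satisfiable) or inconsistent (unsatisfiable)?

The assignment a = 2, b = 3, c = 1, d = 1, e = 1 works:
  constraint 1 holds since c - b = -2.
  constraint 2 holds since d + a = 3.
The rest check out directly.

Satisfiable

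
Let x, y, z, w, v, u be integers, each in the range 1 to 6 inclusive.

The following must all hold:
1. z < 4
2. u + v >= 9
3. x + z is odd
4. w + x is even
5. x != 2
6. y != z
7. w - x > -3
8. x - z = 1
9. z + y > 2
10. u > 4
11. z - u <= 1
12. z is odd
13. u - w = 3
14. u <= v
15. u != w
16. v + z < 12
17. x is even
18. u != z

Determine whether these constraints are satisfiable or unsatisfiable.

One satisfying assignment is x = 4, y = 2, z = 3, w = 2, v = 6, u = 5.
For the less obvious constraints — constraint 2: u + v = 11; constraint 7: w - x = -2; constraint 8: x - z = 1 — and the others hold by inspection.

Satisfiable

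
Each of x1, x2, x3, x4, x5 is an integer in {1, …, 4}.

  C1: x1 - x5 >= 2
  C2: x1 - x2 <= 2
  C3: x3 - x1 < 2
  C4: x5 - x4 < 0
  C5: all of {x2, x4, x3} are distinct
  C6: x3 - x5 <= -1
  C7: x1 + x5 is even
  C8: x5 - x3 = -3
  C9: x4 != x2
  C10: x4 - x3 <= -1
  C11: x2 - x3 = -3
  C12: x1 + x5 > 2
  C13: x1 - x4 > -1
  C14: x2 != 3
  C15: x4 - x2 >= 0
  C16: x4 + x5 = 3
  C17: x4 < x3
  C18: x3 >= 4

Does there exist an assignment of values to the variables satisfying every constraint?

Constraints 1, 2, 6, 10, and 15 give x5 − x3 ≥ 1, x3 − x4 ≥ 1, x4 − x2 ≥ 0, x2 − x1 ≥ -2, x1 − x5 ≥ 2.
Adding all 5 inequalities: the left sides telescope to 0, and the right sides sum to 1 + 1 + 0 + (-2) + 2 = 2. So 0 ≥ 2, which is false.

Unsatisfiable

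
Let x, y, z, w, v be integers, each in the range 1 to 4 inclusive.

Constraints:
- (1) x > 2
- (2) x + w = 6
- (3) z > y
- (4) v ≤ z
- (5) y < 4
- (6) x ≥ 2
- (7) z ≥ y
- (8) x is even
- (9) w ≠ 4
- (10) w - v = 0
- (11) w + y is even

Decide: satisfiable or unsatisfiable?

Try x = 4, y = 2, z = 3, w = 2, v = 2.
Check constraint 2: x + w = 6; constraint 10: w - v = 0. The remaining constraints are straightforward to verify.

Satisfiable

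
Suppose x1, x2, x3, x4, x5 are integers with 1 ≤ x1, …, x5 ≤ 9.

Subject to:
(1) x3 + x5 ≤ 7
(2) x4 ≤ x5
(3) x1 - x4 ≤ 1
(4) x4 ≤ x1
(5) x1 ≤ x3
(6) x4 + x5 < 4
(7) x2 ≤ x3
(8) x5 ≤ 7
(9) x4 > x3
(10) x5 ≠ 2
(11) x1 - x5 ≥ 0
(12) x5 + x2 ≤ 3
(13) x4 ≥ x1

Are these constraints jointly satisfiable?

Constraints 2, 5, 9, and 11 give x1 ≤ x3, x3 < x4, x4 ≤ x5, x5 ≤ x1. Chaining: x1 ≤ x3 < x4 ≤ x5 ≤ x1, which forces x1 < x1 — impossible.

Unsatisfiable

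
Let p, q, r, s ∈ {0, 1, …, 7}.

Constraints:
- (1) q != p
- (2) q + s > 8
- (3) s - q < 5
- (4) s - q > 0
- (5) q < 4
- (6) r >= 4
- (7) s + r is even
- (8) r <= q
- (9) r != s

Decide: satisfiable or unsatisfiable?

Unsatisfiable

From constraints 6 and 8: q ≥ r and r ≥ 4, so q ≥ 4. From constraint 5: q ≤ 3. But 3 < 4, so no value of q works.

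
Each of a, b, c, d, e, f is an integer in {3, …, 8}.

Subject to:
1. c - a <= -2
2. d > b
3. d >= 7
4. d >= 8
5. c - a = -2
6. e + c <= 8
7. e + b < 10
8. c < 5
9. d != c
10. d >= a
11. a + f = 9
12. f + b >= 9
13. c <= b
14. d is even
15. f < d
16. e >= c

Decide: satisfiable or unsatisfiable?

Satisfiable

Take a = 5, b = 6, c = 3, d = 8, e = 3, f = 4. Then constraint 1: c - a = -2; constraint 5: c - a = -2; constraint 6: e + c = 6, and every other listed constraint is also met.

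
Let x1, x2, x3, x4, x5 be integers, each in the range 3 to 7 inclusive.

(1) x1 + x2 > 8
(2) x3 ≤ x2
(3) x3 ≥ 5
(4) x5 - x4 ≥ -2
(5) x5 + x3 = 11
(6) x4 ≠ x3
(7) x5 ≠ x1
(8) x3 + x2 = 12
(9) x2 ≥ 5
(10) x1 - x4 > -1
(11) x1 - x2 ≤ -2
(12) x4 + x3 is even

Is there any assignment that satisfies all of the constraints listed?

Take x1 = 4, x2 = 6, x3 = 6, x4 = 4, x5 = 5. Then constraint 1: x1 + x2 = 10; constraint 4: x5 - x4 = 1; constraint 5: x5 + x3 = 11, and every other listed constraint is also met.

Satisfiable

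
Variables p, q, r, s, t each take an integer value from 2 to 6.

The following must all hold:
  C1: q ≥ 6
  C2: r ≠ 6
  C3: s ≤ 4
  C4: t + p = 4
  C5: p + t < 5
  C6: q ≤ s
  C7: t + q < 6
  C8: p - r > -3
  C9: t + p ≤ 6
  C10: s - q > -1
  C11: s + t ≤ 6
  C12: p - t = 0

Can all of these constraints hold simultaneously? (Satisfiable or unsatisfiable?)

Unsatisfiable

From constraint 1: q ≥ 6. From constraints 3 and 6: q ≤ s and s ≤ 4, so q ≤ 4. But 4 < 6, so no value of q works.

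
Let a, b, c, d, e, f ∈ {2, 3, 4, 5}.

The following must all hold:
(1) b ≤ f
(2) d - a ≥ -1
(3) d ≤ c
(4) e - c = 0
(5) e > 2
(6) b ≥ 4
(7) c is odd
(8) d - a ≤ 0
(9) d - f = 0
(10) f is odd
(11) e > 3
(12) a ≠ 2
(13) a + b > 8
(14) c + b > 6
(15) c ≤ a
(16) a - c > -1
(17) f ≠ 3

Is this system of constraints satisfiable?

Try a = 5, b = 4, c = 5, d = 5, e = 5, f = 5.
Check constraint 2: d - a = 0; constraint 4: e - c = 0; constraint 8: d - a = 0. The remaining constraints are straightforward to verify.

Satisfiable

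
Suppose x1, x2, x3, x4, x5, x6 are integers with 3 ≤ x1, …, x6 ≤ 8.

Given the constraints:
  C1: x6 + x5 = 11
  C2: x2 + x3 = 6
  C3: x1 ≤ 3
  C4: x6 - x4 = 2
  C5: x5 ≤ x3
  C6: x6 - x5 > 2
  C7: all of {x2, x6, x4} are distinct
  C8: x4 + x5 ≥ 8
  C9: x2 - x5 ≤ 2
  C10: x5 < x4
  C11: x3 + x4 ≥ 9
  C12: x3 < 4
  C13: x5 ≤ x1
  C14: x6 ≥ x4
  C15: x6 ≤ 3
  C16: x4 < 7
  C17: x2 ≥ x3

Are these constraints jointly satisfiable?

Unsatisfiable

From constraints 14 and 15: x4 ≤ x6 ≤ 3. From constraints 3 and 13: x5 ≤ x1 ≤ 3. Hence x4 + x5 ≤ 6. But constraint 8 requires x4 + x5 ≥ 8, and 8 > 6. Contradiction.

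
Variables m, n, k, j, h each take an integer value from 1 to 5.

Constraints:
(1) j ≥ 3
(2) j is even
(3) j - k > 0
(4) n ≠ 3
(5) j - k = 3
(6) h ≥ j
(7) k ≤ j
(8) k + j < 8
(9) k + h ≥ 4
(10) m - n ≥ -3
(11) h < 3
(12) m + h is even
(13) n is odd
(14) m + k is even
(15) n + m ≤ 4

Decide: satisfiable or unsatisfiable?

Unsatisfiable

From constraints 1 and 6: h ≥ j and j ≥ 3, so h ≥ 3. From constraint 11: h ≤ 2. But 2 < 3, so no value of h works.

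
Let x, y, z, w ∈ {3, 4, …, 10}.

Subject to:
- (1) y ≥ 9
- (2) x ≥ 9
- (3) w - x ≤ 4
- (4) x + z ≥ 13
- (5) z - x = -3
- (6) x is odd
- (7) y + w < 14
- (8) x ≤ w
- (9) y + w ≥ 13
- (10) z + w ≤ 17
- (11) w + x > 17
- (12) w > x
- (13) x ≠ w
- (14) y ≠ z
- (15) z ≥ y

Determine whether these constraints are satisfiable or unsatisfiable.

From constraints 1 and 15: z ≥ y ≥ 9. From constraints 2 and 8: w ≥ x ≥ 9. Hence z + w ≥ 18. But constraint 10 requires z + w ≤ 17, and 17 < 18. Contradiction.

Unsatisfiable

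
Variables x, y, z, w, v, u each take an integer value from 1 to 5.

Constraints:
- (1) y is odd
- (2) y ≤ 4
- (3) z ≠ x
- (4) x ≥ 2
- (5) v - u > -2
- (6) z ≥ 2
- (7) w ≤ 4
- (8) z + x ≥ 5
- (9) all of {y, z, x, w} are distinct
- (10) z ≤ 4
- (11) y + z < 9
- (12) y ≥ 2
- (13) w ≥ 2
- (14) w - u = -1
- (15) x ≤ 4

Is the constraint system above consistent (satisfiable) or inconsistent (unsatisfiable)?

Constraints 2, 4, 6, 7, 10, 12, 13, and 15 confine each of y, z, x, w to the 3 values {2, …, 4}.
Constraint 9 requires all 4 of them to be distinct, but only 3 values are available — impossible by the pigeonhole principle.

Unsatisfiable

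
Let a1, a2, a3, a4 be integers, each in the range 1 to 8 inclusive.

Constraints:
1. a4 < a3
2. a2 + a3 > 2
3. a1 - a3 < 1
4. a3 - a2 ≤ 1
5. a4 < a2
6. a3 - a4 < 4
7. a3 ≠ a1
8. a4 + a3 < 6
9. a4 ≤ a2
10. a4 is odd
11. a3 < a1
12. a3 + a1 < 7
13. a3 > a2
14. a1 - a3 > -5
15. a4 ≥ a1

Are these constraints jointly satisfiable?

Constraints 5, 11, 13, and 15 give a4 < a2, a2 < a3, a3 < a1, a1 ≤ a4. Chaining: a4 < a2 < a3 < a1 ≤ a4, which forces a4 < a4 — impossible.

Unsatisfiable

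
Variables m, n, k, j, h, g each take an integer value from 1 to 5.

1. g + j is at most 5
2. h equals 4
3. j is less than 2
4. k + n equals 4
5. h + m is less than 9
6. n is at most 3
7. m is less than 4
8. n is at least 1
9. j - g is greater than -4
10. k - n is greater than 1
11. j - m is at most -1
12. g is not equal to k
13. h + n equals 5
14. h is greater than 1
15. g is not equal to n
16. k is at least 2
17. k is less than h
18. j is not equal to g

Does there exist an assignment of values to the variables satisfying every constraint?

Satisfiable

Take m = 2, n = 1, k = 3, j = 1, h = 4, g = 2. Then constraint 1: g + j = 3; constraint 4: k + n = 4, and every other listed constraint is also met.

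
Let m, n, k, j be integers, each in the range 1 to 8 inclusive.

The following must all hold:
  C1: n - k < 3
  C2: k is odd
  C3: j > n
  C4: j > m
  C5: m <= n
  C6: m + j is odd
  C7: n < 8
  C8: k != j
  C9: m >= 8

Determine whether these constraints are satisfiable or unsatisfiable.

From constraints 5 and 9: n ≥ m and m ≥ 8, so n ≥ 8. From constraint 7: n ≤ 7. But 7 < 8, so no value of n works.

Unsatisfiable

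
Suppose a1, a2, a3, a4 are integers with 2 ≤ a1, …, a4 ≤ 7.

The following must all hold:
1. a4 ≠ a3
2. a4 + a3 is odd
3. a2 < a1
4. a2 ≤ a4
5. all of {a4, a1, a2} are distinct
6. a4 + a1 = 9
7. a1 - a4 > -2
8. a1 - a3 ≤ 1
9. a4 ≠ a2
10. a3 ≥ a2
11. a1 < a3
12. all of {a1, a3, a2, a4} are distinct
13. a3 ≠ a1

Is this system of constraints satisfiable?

One satisfying assignment is a1 = 5, a2 = 2, a3 = 7, a4 = 4.
For the less obvious constraints — constraint 6: a4 + a1 = 9; constraint 7: a1 - a4 = 1 — and the others hold by inspection.

Satisfiable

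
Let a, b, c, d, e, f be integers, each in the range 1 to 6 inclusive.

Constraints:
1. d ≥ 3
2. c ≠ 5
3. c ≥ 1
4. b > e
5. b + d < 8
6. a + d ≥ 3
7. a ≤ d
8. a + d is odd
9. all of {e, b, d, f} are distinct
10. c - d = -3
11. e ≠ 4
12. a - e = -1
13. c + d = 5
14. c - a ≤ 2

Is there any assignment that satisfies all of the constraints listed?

Setting (a, b, c, d, e, f) = (1, 3, 1, 4, 2, 6) satisfies everything: constraint 5: b + d = 7; constraint 6: a + d = 5, and the others follow.

Satisfiable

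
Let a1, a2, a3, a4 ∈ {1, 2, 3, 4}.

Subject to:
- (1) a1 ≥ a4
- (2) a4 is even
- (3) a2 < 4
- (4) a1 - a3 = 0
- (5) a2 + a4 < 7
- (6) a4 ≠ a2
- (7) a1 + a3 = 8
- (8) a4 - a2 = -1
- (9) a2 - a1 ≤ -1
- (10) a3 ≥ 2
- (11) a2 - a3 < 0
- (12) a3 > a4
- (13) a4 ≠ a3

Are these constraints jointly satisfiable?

Satisfiable

The assignment a1 = 4, a2 = 3, a3 = 4, a4 = 2 works:
  constraint 4 holds since a1 - a3 = 0.
  constraint 5 holds since a2 + a4 = 5.
  constraint 7 holds since a1 + a3 = 8.
The rest check out directly.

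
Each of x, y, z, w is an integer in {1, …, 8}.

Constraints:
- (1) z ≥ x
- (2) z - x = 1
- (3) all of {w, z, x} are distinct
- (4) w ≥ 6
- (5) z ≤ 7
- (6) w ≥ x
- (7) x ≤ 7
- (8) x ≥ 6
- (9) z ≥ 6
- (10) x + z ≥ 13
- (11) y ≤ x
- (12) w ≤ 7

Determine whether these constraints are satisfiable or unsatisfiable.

Constraints 4, 5, 7, 8, 9, and 12 confine each of w, z, x to the 2 values {6, 7}.
Constraint 3 requires all 3 of them to be distinct, but only 2 values are available — impossible by the pigeonhole principle.

Unsatisfiable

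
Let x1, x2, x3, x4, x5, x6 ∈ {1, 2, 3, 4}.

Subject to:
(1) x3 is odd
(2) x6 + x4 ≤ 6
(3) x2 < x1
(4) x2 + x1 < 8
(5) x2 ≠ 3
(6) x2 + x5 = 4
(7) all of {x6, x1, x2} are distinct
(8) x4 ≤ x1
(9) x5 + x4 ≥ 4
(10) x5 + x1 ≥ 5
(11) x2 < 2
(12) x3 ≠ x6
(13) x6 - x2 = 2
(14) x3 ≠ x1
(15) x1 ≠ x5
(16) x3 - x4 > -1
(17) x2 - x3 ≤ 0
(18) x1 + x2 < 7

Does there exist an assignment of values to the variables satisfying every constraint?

Satisfiable

Try x1 = 4, x2 = 1, x3 = 1, x4 = 1, x5 = 3, x6 = 3.
Check constraint 2: x6 + x4 = 4; constraint 4: x2 + x1 = 5. The remaining constraints are straightforward to verify.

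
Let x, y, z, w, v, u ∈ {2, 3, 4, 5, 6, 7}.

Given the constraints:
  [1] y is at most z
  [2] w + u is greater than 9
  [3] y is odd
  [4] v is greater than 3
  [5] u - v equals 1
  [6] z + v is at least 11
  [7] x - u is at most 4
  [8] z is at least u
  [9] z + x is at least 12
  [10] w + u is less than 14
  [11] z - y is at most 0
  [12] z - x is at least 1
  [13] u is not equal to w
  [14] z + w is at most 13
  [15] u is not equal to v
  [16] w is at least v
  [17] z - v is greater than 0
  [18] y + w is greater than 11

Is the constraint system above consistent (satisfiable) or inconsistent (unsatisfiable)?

Satisfiable

One satisfying assignment is x = 6, y = 7, z = 7, w = 6, v = 4, u = 5.
For the less obvious constraints — constraint 2: w + u = 11; constraint 5: u - v = 1 — and the others hold by inspection.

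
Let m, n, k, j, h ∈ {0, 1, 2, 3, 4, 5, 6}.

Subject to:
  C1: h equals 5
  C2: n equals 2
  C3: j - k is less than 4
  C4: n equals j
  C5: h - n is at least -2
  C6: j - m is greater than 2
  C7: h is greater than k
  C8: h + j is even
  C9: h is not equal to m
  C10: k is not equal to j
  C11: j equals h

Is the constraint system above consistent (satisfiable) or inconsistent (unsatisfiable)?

Unsatisfiable

Constraint 2 fixes n = 2 and constraint 1 fixes h = 5. Constraints 4 and 11 give n = j = h, so n = h. But 2 ≠ 5 — contradiction.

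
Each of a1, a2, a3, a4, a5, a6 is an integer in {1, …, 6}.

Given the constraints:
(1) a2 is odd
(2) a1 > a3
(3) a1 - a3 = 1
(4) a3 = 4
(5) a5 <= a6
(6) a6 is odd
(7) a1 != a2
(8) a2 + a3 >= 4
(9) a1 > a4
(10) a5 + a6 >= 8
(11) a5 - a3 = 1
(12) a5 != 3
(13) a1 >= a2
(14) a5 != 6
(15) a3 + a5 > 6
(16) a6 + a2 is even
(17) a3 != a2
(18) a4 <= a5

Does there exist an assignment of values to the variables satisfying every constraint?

Try a1 = 5, a2 = 1, a3 = 4, a4 = 2, a5 = 5, a6 = 5.
Check constraint 3: a1 - a3 = 1; constraint 8: a2 + a3 = 5. The remaining constraints are straightforward to verify.

Satisfiable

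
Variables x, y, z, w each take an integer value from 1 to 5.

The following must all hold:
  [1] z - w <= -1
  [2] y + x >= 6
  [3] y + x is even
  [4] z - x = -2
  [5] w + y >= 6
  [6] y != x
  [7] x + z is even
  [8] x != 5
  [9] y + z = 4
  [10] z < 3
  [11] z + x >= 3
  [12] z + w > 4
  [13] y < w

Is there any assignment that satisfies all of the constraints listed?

Satisfiable

The assignment x = 4, y = 2, z = 2, w = 5 works:
  constraint 1 holds since z - w = -3.
  constraint 2 holds since y + x = 6.
  constraint 4 holds since z - x = -2.
The rest check out directly.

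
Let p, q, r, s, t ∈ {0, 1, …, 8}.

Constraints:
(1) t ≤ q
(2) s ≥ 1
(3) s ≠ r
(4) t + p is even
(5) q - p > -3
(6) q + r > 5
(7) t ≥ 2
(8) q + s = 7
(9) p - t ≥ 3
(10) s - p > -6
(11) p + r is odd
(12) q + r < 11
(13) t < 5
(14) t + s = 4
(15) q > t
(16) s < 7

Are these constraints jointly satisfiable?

The assignment p = 6, q = 5, r = 3, s = 2, t = 2 works:
  constraint 5 holds since q - p = -1.
  constraint 6 holds since q + r = 8.
The rest check out directly.

Satisfiable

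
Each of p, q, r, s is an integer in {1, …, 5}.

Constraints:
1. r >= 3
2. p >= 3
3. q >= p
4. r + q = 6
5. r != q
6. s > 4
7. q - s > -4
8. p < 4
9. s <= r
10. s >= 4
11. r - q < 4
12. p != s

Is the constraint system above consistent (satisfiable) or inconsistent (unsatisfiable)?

From constraints 9 and 10: r ≥ s ≥ 4. From constraints 2 and 3: q ≥ p ≥ 3. Hence r + q ≥ 7. But constraint 4 requires r + q = 6, and 6 < 7. Contradiction.

Unsatisfiable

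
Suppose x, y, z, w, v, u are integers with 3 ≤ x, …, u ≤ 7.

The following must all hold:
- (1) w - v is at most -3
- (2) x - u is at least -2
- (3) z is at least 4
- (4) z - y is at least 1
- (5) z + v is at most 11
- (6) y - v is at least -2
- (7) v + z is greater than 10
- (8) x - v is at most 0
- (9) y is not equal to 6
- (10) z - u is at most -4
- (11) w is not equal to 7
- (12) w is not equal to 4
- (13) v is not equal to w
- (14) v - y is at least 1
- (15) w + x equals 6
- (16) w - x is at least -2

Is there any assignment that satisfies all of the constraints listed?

Unsatisfiable

Constraints 1, 2, 4, 6, 10, and 16 give z − y ≥ 1, y − v ≥ -2, v − w ≥ 3, w − x ≥ -2, x − u ≥ -2, u − z ≥ 4.
Adding all 6 inequalities: the left sides telescope to 0, and the right sides sum to 1 + (-2) + 3 + (-2) + (-2) + 4 = 2. So 0 ≥ 2, which is false.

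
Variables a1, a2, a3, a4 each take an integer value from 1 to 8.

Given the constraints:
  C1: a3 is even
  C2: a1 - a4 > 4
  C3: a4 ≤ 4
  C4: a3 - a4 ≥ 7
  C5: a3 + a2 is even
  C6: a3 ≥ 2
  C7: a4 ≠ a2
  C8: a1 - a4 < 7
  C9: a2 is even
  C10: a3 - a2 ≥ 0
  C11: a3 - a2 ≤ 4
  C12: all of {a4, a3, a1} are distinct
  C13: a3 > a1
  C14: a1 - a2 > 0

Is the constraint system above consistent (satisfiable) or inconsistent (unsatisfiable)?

Satisfiable

One satisfying assignment is a1 = 7, a2 = 6, a3 = 8, a4 = 1.
For the less obvious constraints — constraint 2: a1 - a4 = 6; constraint 4: a3 - a4 = 7; constraint 8: a1 - a4 = 6 — and the others hold by inspection.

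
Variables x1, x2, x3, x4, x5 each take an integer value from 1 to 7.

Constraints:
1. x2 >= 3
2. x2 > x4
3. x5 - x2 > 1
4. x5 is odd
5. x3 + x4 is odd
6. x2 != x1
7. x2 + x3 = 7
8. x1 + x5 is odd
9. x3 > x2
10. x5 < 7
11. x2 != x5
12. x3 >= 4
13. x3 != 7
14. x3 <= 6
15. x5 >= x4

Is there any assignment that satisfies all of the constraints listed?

Try x1 = 4, x2 = 3, x3 = 4, x4 = 1, x5 = 5.
Check constraint 3: x5 - x2 = 2; constraint 7: x2 + x3 = 7. The remaining constraints are straightforward to verify.

Satisfiable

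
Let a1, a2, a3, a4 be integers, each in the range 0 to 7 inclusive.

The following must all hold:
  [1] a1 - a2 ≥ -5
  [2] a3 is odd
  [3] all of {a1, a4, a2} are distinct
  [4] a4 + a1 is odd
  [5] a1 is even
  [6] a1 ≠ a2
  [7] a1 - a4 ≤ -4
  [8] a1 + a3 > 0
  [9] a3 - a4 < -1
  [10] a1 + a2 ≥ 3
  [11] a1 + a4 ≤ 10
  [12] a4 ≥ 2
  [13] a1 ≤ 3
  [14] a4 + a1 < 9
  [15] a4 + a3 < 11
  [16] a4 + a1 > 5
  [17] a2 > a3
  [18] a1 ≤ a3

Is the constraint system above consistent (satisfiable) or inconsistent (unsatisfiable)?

Satisfiable

Take a1 = 0, a2 = 4, a3 = 3, a4 = 7. Then constraint 1: a1 - a2 = -4; constraint 7: a1 - a4 = -7; constraint 8: a1 + a3 = 3, and every other listed constraint is also met.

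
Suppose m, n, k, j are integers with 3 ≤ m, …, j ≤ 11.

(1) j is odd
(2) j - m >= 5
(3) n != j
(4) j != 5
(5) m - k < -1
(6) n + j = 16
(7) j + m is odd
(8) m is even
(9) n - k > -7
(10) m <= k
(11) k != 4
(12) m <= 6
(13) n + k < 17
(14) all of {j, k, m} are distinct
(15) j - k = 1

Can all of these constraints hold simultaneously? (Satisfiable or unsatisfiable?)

The assignment m = 6, n = 5, k = 10, j = 11 works:
  constraint 2 holds since j - m = 5.
  constraint 5 holds since m - k = -4.
The rest check out directly.

Satisfiable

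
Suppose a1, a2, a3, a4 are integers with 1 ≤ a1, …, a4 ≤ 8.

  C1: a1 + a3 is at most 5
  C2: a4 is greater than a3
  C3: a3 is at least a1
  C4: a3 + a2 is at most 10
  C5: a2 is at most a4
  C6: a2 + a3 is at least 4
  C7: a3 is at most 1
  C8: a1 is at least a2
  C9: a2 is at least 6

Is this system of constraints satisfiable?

Unsatisfiable

From constraints 8 and 9: a1 ≥ a2 and a2 ≥ 6, so a1 ≥ 6. From constraints 3 and 7: a1 ≤ a3 and a3 ≤ 1, so a1 ≤ 1. But 1 < 6, so no value of a1 works.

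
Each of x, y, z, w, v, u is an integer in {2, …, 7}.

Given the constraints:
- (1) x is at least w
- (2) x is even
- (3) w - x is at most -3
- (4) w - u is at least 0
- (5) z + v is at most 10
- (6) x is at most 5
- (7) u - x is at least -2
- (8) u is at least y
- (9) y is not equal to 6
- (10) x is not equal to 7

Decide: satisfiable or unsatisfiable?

Constraints 3, 4, and 7 give u − x ≥ -2, x − w ≥ 3, w − u ≥ 0.
Adding all 3 inequalities: the left sides telescope to 0, and the right sides sum to (-2) + 3 + 0 = 1. So 0 ≥ 1, which is false.

Unsatisfiable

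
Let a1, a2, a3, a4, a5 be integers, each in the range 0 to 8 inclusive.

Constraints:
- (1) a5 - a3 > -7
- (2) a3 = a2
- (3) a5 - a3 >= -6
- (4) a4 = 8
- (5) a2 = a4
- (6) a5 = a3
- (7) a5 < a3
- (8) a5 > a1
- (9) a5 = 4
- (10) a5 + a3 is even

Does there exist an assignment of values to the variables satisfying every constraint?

Constraint 9 fixes a5 = 4 and constraint 4 fixes a4 = 8. Constraints 2, 5, and 6 give a5 = a3 = a2 = a4, so a5 = a4. But 4 ≠ 8 — contradiction.

Unsatisfiable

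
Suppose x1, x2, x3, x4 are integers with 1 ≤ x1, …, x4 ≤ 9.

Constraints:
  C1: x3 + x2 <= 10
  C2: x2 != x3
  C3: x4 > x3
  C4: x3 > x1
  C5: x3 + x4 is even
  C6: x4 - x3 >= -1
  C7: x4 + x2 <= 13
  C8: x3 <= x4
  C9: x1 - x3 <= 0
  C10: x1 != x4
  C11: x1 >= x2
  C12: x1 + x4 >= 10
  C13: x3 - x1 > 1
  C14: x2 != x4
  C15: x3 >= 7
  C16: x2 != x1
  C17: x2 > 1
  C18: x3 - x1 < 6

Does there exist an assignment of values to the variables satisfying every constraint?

Satisfiable

The assignment x1 = 4, x2 = 3, x3 = 7, x4 = 9 works:
  constraint 1 holds since x3 + x2 = 10.
  constraint 6 holds since x4 - x3 = 2.
  constraint 7 holds since x4 + x2 = 12.
The rest check out directly.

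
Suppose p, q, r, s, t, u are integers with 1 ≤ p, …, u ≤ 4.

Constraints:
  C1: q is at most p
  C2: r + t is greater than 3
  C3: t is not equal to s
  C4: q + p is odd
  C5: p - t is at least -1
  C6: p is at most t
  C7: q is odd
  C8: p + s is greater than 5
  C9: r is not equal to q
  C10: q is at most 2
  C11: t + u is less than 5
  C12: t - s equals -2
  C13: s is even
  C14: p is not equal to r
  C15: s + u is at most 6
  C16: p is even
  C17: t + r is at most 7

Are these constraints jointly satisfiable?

Take p = 2, q = 1, r = 4, s = 4, t = 2, u = 1. Then constraint 2: r + t = 6; constraint 5: p - t = 0; constraint 8: p + s = 6, and every other listed constraint is also met.

Satisfiable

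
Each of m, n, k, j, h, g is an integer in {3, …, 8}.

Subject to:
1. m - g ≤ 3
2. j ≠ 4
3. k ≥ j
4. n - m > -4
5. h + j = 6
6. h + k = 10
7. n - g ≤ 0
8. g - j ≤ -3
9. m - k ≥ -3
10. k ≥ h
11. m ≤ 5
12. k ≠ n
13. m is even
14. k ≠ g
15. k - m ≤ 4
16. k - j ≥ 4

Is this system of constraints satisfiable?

Unsatisfiable

Constraints 1, 8, 9, and 16 give m − k ≥ -3, k − j ≥ 4, j − g ≥ 3, g − m ≥ -3.
Adding all 4 inequalities: the left sides telescope to 0, and the right sides sum to (-3) + 4 + 3 + (-3) = 1. So 0 ≥ 1, which is false.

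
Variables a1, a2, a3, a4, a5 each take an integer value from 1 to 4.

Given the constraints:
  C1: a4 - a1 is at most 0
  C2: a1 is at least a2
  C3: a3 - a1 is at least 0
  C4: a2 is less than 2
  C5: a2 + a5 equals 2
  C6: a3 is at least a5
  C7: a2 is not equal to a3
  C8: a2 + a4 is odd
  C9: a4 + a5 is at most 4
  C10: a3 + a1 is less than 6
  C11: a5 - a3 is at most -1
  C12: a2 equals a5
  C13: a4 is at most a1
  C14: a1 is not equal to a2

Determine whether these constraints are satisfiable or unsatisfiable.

Satisfiable

Try a1 = 2, a2 = 1, a3 = 2, a4 = 2, a5 = 1.
Check constraint 1: a4 - a1 = 0; constraint 3: a3 - a1 = 0. The remaining constraints are straightforward to verify.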